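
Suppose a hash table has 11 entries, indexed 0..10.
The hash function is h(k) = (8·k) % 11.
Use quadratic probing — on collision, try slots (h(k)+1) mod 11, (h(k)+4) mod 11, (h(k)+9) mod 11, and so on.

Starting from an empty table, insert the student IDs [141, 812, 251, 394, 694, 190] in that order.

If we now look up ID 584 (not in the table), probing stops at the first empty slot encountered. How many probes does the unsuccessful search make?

141 hashes to 6; slot 6 is free => place at 6.
812 hashes to 6; 6 taken => place at 7.
251 hashes to 6; 6,7 taken => place at 10.
394 hashes to 6; 6,7,10 taken => place at 4.
694 hashes to 8; slot 8 is free => place at 8.
190 hashes to 2; slot 2 is free => place at 2.
Table: [∅, ∅, 190, ∅, 394, ∅, 141, 812, 694, ∅, 251]
Lookup 584: h=8, probe 8,9 → slot 9 empty, not found.

2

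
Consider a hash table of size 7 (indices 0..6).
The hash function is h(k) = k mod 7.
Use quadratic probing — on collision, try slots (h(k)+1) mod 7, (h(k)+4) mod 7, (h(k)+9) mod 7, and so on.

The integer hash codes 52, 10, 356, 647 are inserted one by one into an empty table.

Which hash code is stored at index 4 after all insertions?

10

52 hashes to 3; slot 3 is free → place at 3.
10 hashes to 3; 3 taken → place at 4.
356 hashes to 6; slot 6 is free → place at 6.
647 hashes to 3; 3,4 taken → place at 0.
Table: [647, _, _, 52, 10, _, 356]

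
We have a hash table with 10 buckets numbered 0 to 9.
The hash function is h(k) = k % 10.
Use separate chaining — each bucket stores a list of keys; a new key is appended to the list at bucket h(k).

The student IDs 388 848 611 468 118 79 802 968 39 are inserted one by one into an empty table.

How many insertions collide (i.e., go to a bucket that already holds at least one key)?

388 -> bucket 8
848 -> bucket 8 (collision)
611 -> bucket 1
468 -> bucket 8 (collision)
118 -> bucket 8 (collision)
79 -> bucket 9
802 -> bucket 2
968 -> bucket 8 (collision)
39 -> bucket 9 (collision)
Final buckets:
0: —
1: 611
2: 802
3: —
4: —
5: —
6: —
7: —
8: 388 -> 848 -> 468 -> 118 -> 968
9: 79 -> 39

5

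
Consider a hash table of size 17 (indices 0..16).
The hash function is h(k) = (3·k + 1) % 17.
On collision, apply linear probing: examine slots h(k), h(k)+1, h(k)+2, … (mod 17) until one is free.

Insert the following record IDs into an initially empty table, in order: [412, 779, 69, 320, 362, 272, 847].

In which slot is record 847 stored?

412: h=13 → slot 13
779: h=9 → slot 9
69: h=4 → slot 4
320: h=9, probe 9,10 → slot 10
362: h=16 → slot 16
272: h=1 → slot 1
847: h=9, probe 9,10,11 → slot 11
Table: [∅, 272, ∅, ∅, 69, ∅, ∅, ∅, ∅, 779, 320, 847, ∅, 412, ∅, ∅, 362]

11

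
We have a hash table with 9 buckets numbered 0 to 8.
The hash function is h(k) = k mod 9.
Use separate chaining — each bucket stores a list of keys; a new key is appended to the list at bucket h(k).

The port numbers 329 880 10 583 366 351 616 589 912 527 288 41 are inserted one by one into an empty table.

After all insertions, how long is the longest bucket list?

Insert 329: h=5, bucket 5 empty → new chain.
Insert 880: h=7, bucket 7 empty → new chain.
Insert 10: h=1, bucket 1 empty → new chain.
Insert 583: h=7, bucket 7 nonempty → append to chain.
Insert 366: h=6, bucket 6 empty → new chain.
Insert 351: h=0, bucket 0 empty → new chain.
Insert 616: h=4, bucket 4 empty → new chain.
Insert 589: h=4, bucket 4 nonempty → append to chain.
Insert 912: h=3, bucket 3 empty → new chain.
Insert 527: h=5, bucket 5 nonempty → append to chain.
Insert 288: h=0, bucket 0 nonempty → append to chain.
Insert 41: h=5, bucket 5 nonempty → append to chain.
Final buckets:
0: 351 -> 288
1: 10
2: _
3: 912
4: 616 -> 589
5: 329 -> 527 -> 41
6: 366
7: 880 -> 583
8: _

3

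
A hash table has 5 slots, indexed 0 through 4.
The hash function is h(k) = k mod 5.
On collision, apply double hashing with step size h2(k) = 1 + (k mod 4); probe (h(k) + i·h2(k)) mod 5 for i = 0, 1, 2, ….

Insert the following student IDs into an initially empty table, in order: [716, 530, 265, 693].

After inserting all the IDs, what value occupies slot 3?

693

716 hashes to 1; slot 1 is free => place at 1.
530 hashes to 0; slot 0 is free => place at 0.
265 hashes to 0, h2=2; 0 taken => place at 2.
693 hashes to 3; slot 3 is free => place at 3.
Table: [530, 716, 265, 693, —]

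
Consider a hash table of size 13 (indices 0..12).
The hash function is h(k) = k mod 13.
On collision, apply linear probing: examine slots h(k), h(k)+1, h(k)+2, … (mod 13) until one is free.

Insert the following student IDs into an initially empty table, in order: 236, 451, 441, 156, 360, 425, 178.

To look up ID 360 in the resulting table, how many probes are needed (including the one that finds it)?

Insert 236: h=2, slot 2 empty -> index 2.
Insert 451: h=9, slot 9 empty -> index 9.
Insert 441: h=12, slot 12 empty -> index 12.
Insert 156: h=0, slot 0 empty -> index 0.
Insert 360: h=9, slot 9 occupied -> index 10.
Insert 425: h=9, slots 9,10 occupied -> index 11.
Insert 178: h=9, slots 9,10,11,12,0 occupied -> index 1.
Table: [156, 178, 236, _, _, _, _, _, _, 451, 360, 425, 441]
Lookup 360: h=9, probe 9,10 → found at 10.

2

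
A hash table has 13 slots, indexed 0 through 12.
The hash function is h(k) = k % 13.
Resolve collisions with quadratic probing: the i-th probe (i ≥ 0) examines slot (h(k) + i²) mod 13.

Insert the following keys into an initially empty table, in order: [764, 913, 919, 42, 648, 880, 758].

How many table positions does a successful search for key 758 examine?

764 hashes to 10; slot 10 is free => place at 10.
913 hashes to 3; slot 3 is free => place at 3.
919 hashes to 9; slot 9 is free => place at 9.
42 hashes to 3; 3 taken => place at 4.
648 hashes to 11; slot 11 is free => place at 11.
880 hashes to 9; 9,10 taken => place at 0.
758 hashes to 4; 4 taken => place at 5.
Table: [880, ., ., 913, 42, 758, ., ., ., 919, 764, 648, .]
Lookup 758: h=4, probe 4,5 → found at 5.

2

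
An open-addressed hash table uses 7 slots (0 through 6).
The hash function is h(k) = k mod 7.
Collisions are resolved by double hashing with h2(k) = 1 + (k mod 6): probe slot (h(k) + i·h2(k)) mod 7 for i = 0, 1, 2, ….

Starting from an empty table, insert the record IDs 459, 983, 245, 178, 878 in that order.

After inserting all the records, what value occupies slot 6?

459 hashes to 4; slot 4 is free => place at 4.
983 hashes to 3; slot 3 is free => place at 3.
245 hashes to 0; slot 0 is free => place at 0.
178 hashes to 3, h2=5; 3 taken => place at 1.
878 hashes to 3, h2=3; 3 taken => place at 6.
Table: [245, 178, ., 983, 459, ., 878]

878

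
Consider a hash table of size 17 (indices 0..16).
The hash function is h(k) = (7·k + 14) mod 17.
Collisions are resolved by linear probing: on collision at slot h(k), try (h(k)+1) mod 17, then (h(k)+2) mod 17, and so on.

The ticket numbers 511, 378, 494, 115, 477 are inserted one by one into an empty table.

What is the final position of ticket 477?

511: h=4 -> slot 4
378: h=8 -> slot 8
494: h=4, probe 4,5 -> slot 5
115: h=3 -> slot 3
477: h=4, probe 4,5,6 -> slot 6
Table: [_, _, _, 115, 511, 494, 477, _, 378, _, _, _, _, _, _, _, _]

6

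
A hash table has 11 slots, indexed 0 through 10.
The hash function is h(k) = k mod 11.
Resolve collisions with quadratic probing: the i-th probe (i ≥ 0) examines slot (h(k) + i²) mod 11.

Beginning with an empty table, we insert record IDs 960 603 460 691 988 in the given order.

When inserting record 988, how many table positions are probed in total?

4

960 hashes to 3; slot 3 is free => place at 3.
603 hashes to 9; slot 9 is free => place at 9.
460 hashes to 9; 9 taken => place at 10.
691 hashes to 9; 9,10 taken => place at 2.
988 hashes to 9; 9,10,2 taken => place at 7.
Table: [., ., 691, 960, ., ., ., 988, ., 603, 460]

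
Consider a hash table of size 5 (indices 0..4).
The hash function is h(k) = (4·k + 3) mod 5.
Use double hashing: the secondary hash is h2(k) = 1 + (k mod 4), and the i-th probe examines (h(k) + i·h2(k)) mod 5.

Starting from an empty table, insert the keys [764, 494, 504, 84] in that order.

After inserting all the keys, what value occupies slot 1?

764 hashes to 4; slot 4 is free → place at 4.
494 hashes to 4, h2=3; 4 taken → place at 2.
504 hashes to 4, h2=1; 4 taken → place at 0.
84 hashes to 4, h2=1; 4,0 taken → place at 1.
Table: [504, 84, 494, ., 764]

84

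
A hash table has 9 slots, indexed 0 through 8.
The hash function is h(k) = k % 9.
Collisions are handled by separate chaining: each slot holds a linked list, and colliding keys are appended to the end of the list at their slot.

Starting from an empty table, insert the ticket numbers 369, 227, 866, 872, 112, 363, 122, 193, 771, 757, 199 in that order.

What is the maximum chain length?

2

Insert 369: h=0, bucket 0 empty -> new chain.
Insert 227: h=2, bucket 2 empty -> new chain.
Insert 866: h=2, bucket 2 nonempty -> append to chain.
Insert 872: h=8, bucket 8 empty -> new chain.
Insert 112: h=4, bucket 4 empty -> new chain.
Insert 363: h=3, bucket 3 empty -> new chain.
Insert 122: h=5, bucket 5 empty -> new chain.
Insert 193: h=4, bucket 4 nonempty -> append to chain.
Insert 771: h=6, bucket 6 empty -> new chain.
Insert 757: h=1, bucket 1 empty -> new chain.
Insert 199: h=1, bucket 1 nonempty -> append to chain.
Final buckets:
0: 369
1: 757 -> 199
2: 227 -> 866
3: 363
4: 112 -> 193
5: 122
6: 771
7: _
8: 872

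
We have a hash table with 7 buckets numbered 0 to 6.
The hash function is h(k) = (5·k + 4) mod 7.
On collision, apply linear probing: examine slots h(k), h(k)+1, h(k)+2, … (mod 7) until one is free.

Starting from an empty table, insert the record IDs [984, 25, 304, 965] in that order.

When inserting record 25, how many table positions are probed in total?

984 hashes to 3; slot 3 is free → place at 3.
25 hashes to 3; 3 taken → place at 4.
304 hashes to 5; slot 5 is free → place at 5.
965 hashes to 6; slot 6 is free → place at 6.
Table: [_, _, _, 984, 25, 304, 965]

2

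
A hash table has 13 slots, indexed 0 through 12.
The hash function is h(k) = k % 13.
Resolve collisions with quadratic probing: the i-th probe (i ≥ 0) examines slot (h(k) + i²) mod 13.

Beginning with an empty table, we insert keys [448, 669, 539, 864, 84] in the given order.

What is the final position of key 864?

Insert 448: h=6, slot 6 empty → index 6.
Insert 669: h=6, slot 6 occupied → index 7.
Insert 539: h=6, slots 6,7 occupied → index 10.
Insert 864: h=6, slots 6,7,10 occupied → index 2.
Insert 84: h=6, slots 6,7,10,2 occupied → index 9.
Table: [., ., 864, ., ., ., 448, 669, ., 84, 539, ., .]

2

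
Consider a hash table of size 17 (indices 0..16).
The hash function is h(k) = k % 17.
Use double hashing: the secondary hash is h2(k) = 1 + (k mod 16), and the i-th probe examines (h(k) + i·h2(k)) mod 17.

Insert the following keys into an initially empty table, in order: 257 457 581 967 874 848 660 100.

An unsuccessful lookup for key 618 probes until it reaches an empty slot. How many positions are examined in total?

Insert 257: h=2, slot 2 empty -> index 2.
Insert 457: h=15, slot 15 empty -> index 15.
Insert 581: h=3, slot 3 empty -> index 3.
Insert 967: h=15, h2=8, slot 15 occupied -> index 6.
Insert 874: h=7, slot 7 empty -> index 7.
Insert 848: h=15, h2=1, slot 15 occupied -> index 16.
Insert 660: h=14, slot 14 empty -> index 14.
Insert 100: h=15, h2=5, slots 15,3 occupied -> index 8.
Table: [-, -, 257, 581, -, -, 967, 874, 100, -, -, -, -, -, 660, 457, 848]
Lookup 618: h=6, h2=11, probe 6,0 → slot 0 empty, not found.

2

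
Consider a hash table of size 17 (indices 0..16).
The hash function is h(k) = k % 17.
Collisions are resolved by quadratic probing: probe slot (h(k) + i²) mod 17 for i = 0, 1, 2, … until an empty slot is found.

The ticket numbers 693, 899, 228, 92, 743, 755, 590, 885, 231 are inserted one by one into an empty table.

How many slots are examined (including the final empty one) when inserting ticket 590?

3

Insert 693: h=13, slot 13 empty => index 13.
Insert 899: h=15, slot 15 empty => index 15.
Insert 228: h=7, slot 7 empty => index 7.
Insert 92: h=7, slot 7 occupied => index 8.
Insert 743: h=12, slot 12 empty => index 12.
Insert 755: h=7, slots 7,8 occupied => index 11.
Insert 590: h=12, slots 12,13 occupied => index 16.
Insert 885: h=1, slot 1 empty => index 1.
Insert 231: h=10, slot 10 empty => index 10.
Table: [∅, 885, ∅, ∅, ∅, ∅, ∅, 228, 92, ∅, 231, 755, 743, 693, ∅, 899, 590]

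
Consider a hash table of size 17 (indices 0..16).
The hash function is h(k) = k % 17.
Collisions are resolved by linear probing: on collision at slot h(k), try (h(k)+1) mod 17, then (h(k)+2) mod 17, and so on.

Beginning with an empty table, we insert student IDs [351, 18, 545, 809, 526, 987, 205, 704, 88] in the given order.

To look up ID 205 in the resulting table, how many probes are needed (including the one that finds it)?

Insert 351: h=11, slot 11 empty → index 11.
Insert 18: h=1, slot 1 empty → index 1.
Insert 545: h=1, slot 1 occupied → index 2.
Insert 809: h=10, slot 10 empty → index 10.
Insert 526: h=16, slot 16 empty → index 16.
Insert 987: h=1, slots 1,2 occupied → index 3.
Insert 205: h=1, slots 1,2,3 occupied → index 4.
Insert 704: h=7, slot 7 empty → index 7.
Insert 88: h=3, slots 3,4 occupied → index 5.
Table: [—, 18, 545, 987, 205, 88, —, 704, —, —, 809, 351, —, —, —, —, 526]
Lookup 205: h=1, probe 1,2,3,4 → found at 4.

4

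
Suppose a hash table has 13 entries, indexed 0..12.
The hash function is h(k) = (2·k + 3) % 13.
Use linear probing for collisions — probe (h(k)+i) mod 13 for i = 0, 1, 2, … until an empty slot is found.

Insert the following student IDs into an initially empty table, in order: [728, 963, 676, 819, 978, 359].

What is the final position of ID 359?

728: h=3 → slot 3
963: h=5 → slot 5
676: h=3, probe 3,4 → slot 4
819: h=3, probe 3,4,5,6 → slot 6
978: h=9 → slot 9
359: h=6, probe 6,7 → slot 7
Table: [∅, ∅, ∅, 728, 676, 963, 819, 359, ∅, 978, ∅, ∅, ∅]

7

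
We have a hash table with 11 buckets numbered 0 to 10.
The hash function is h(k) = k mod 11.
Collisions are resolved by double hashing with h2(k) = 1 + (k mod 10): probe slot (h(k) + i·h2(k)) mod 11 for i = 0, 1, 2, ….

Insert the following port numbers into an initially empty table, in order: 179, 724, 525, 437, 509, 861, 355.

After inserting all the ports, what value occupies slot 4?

179 hashes to 3; slot 3 is free => place at 3.
724 hashes to 9; slot 9 is free => place at 9.
525 hashes to 8; slot 8 is free => place at 8.
437 hashes to 8, h2=8; 8 taken => place at 5.
509 hashes to 3, h2=10; 3 taken => place at 2.
861 hashes to 3, h2=2; 3,5 taken => place at 7.
355 hashes to 3, h2=6; 3,9 taken => place at 4.
Table: [_, _, 509, 179, 355, 437, _, 861, 525, 724, _]

355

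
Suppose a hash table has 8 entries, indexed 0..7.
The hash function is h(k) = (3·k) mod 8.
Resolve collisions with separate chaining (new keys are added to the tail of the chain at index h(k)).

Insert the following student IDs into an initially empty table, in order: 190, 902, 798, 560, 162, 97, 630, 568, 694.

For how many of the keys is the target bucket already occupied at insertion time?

5

190 -> bucket 2
902 -> bucket 2 (collision)
798 -> bucket 2 (collision)
560 -> bucket 0
162 -> bucket 6
97 -> bucket 3
630 -> bucket 2 (collision)
568 -> bucket 0 (collision)
694 -> bucket 2 (collision)
Final buckets:
0: 560 -> 568
1: -
2: 190 -> 902 -> 798 -> 630 -> 694
3: 97
4: -
5: -
6: 162
7: -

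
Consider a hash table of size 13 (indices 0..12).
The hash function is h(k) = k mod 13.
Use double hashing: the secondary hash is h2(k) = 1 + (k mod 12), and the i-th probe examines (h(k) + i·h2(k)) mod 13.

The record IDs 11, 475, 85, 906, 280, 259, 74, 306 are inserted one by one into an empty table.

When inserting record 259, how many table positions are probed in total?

11: h=11 → slot 11
475: h=7 → slot 7
85: h=7, h2=2, probe 7,9 → slot 9
906: h=9, h2=7, probe 9,3 → slot 3
280: h=7, h2=5, probe 7,12 → slot 12
259: h=12, h2=8, probe 12,7,2 → slot 2
74: h=9, h2=3, probe 9,12,2,5 → slot 5
306: h=7, h2=7, probe 7,1 → slot 1
Table: [—, 306, 259, 906, —, 74, —, 475, —, 85, —, 11, 280]

3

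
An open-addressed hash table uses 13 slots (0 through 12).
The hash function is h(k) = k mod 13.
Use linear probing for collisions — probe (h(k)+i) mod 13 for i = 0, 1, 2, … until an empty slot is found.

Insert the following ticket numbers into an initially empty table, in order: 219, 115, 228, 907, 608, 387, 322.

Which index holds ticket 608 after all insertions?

0

219: h=11 → slot 11
115: h=11, probe 11,12 → slot 12
228: h=7 → slot 7
907: h=10 → slot 10
608: h=10, probe 10,11,12,0 → slot 0
387: h=10, probe 10,11,12,0,1 → slot 1
322: h=10, probe 10,11,12,0,1,2 → slot 2
Table: [608, 387, 322, ∅, ∅, ∅, ∅, 228, ∅, ∅, 907, 219, 115]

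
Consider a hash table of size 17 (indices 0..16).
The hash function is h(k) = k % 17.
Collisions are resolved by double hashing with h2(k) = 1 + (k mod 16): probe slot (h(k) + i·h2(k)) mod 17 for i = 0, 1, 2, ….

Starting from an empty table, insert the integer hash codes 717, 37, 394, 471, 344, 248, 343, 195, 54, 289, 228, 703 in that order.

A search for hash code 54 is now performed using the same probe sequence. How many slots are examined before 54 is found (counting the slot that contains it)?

717 hashes to 3; slot 3 is free → place at 3.
37 hashes to 3, h2=6; 3 taken → place at 9.
394 hashes to 3, h2=11; 3 taken → place at 14.
471 hashes to 12; slot 12 is free → place at 12.
344 hashes to 4; slot 4 is free → place at 4.
248 hashes to 10; slot 10 is free → place at 10.
343 hashes to 3, h2=8; 3 taken → place at 11.
195 hashes to 8; slot 8 is free → place at 8.
54 hashes to 3, h2=7; 3,10 taken → place at 0.
289 hashes to 0, h2=2; 0 taken → place at 2.
228 hashes to 7; slot 7 is free → place at 7.
703 hashes to 6; slot 6 is free → place at 6.
Table: [54, —, 289, 717, 344, —, 703, 228, 195, 37, 248, 343, 471, —, 394, —, —]
Lookup 54: h=3, h2=7, probe 3,10,0 → found at 0.

3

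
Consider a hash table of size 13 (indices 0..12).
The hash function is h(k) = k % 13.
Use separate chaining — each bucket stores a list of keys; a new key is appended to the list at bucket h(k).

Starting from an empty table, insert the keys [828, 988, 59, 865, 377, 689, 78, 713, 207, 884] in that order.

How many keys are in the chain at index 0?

Insert 828: h=9, bucket 9 empty → new chain.
Insert 988: h=0, bucket 0 empty → new chain.
Insert 59: h=7, bucket 7 empty → new chain.
Insert 865: h=7, bucket 7 nonempty → append to chain.
Insert 377: h=0, bucket 0 nonempty → append to chain.
Insert 689: h=0, bucket 0 nonempty → append to chain.
Insert 78: h=0, bucket 0 nonempty → append to chain.
Insert 713: h=11, bucket 11 empty → new chain.
Insert 207: h=12, bucket 12 empty → new chain.
Insert 884: h=0, bucket 0 nonempty → append to chain.
Final buckets:
0: 988 -> 377 -> 689 -> 78 -> 884
1: -
2: -
3: -
4: -
5: -
6: -
7: 59 -> 865
8: -
9: 828
10: -
11: 713
12: 207

5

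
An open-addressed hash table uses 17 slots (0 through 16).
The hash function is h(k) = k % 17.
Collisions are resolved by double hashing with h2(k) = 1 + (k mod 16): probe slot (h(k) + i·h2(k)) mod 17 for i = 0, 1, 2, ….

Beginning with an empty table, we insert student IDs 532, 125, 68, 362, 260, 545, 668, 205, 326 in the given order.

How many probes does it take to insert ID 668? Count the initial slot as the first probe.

532 hashes to 5; slot 5 is free -> place at 5.
125 hashes to 6; slot 6 is free -> place at 6.
68 hashes to 0; slot 0 is free -> place at 0.
362 hashes to 5, h2=11; 5 taken -> place at 16.
260 hashes to 5, h2=5; 5 taken -> place at 10.
545 hashes to 1; slot 1 is free -> place at 1.
668 hashes to 5, h2=13; 5,1 taken -> place at 14.
205 hashes to 1, h2=14; 1 taken -> place at 15.
326 hashes to 3; slot 3 is free -> place at 3.
Table: [68, 545, -, 326, -, 532, 125, -, -, -, 260, -, -, -, 668, 205, 362]

3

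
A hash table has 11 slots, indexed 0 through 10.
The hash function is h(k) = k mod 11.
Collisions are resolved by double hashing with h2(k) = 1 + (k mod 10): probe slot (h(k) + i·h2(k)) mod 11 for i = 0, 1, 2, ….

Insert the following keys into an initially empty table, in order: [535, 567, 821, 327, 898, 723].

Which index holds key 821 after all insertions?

535: h=7 -> slot 7
567: h=6 -> slot 6
821: h=7, h2=2, probe 7,9 -> slot 9
327: h=8 -> slot 8
898: h=7, h2=9, probe 7,5 -> slot 5
723: h=8, h2=4, probe 8,1 -> slot 1
Table: [-, 723, -, -, -, 898, 567, 535, 327, 821, -]

9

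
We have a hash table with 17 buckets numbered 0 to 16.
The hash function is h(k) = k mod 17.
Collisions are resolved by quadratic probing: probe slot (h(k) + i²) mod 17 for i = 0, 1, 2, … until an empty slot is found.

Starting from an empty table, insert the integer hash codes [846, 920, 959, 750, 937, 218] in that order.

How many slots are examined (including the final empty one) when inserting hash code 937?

846 hashes to 13; slot 13 is free -> place at 13.
920 hashes to 2; slot 2 is free -> place at 2.
959 hashes to 7; slot 7 is free -> place at 7.
750 hashes to 2; 2 taken -> place at 3.
937 hashes to 2; 2,3 taken -> place at 6.
218 hashes to 14; slot 14 is free -> place at 14.
Table: [-, -, 920, 750, -, -, 937, 959, -, -, -, -, -, 846, 218, -, -]

3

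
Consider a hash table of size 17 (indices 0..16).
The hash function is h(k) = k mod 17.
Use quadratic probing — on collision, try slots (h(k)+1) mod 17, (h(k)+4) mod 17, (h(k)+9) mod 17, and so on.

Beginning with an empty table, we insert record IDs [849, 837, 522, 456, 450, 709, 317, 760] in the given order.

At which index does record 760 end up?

3

849 hashes to 16; slot 16 is free => place at 16.
837 hashes to 4; slot 4 is free => place at 4.
522 hashes to 12; slot 12 is free => place at 12.
456 hashes to 14; slot 14 is free => place at 14.
450 hashes to 8; slot 8 is free => place at 8.
709 hashes to 12; 12 taken => place at 13.
317 hashes to 11; slot 11 is free => place at 11.
760 hashes to 12; 12,13,16,4,11 taken => place at 3.
Table: [., ., ., 760, 837, ., ., ., 450, ., ., 317, 522, 709, 456, ., 849]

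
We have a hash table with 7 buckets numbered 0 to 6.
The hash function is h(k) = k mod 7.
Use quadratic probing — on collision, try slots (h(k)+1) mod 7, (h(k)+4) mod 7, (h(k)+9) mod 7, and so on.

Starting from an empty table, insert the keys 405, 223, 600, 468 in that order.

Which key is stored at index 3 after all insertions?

Insert 405: h=6, slot 6 empty -> index 6.
Insert 223: h=6, slot 6 occupied -> index 0.
Insert 600: h=5, slot 5 empty -> index 5.
Insert 468: h=6, slots 6,0 occupied -> index 3.
Table: [223, ∅, ∅, 468, ∅, 600, 405]

468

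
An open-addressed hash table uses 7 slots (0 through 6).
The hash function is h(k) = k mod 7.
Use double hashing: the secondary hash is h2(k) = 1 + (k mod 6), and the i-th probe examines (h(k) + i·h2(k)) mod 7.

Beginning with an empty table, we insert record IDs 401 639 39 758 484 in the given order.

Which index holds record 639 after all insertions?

6

401 hashes to 2; slot 2 is free => place at 2.
639 hashes to 2, h2=4; 2 taken => place at 6.
39 hashes to 4; slot 4 is free => place at 4.
758 hashes to 2, h2=3; 2 taken => place at 5.
484 hashes to 1; slot 1 is free => place at 1.
Table: [—, 484, 401, —, 39, 758, 639]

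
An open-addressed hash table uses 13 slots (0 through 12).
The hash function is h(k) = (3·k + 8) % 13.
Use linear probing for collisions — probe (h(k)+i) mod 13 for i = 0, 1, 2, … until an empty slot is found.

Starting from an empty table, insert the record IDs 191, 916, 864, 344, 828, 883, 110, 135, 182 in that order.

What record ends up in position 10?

828

191 hashes to 9; slot 9 is free -> place at 9.
916 hashes to 0; slot 0 is free -> place at 0.
864 hashes to 0; 0 taken -> place at 1.
344 hashes to 0; 0,1 taken -> place at 2.
828 hashes to 9; 9 taken -> place at 10.
883 hashes to 5; slot 5 is free -> place at 5.
110 hashes to 0; 0,1,2 taken -> place at 3.
135 hashes to 10; 10 taken -> place at 11.
182 hashes to 8; slot 8 is free -> place at 8.
Table: [916, 864, 344, 110, ., 883, ., ., 182, 191, 828, 135, .]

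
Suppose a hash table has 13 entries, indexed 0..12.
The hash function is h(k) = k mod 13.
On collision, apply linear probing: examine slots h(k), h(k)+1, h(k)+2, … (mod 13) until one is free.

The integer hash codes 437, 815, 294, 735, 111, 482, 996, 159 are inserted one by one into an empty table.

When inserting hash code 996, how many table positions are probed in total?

437: h=8 → slot 8
815: h=9 → slot 9
294: h=8, probe 8,9,10 → slot 10
735: h=7 → slot 7
111: h=7, probe 7,8,9,10,11 → slot 11
482: h=1 → slot 1
996: h=8, probe 8,9,10,11,12 → slot 12
159: h=3 → slot 3
Table: [-, 482, -, 159, -, -, -, 735, 437, 815, 294, 111, 996]

5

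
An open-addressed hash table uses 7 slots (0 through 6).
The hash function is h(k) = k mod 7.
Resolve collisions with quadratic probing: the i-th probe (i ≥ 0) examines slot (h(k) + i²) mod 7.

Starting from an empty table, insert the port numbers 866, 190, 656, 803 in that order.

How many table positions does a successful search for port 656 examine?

866 hashes to 5; slot 5 is free => place at 5.
190 hashes to 1; slot 1 is free => place at 1.
656 hashes to 5; 5 taken => place at 6.
803 hashes to 5; 5,6 taken => place at 2.
Table: [-, 190, 803, -, -, 866, 656]
Lookup 656: h=5, probe 5,6 → found at 6.

2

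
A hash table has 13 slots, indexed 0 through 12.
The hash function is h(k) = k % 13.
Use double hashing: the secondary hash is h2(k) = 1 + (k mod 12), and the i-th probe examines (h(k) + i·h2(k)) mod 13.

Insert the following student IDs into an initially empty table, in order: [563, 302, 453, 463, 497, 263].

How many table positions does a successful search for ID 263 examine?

Insert 563: h=4, slot 4 empty => index 4.
Insert 302: h=3, slot 3 empty => index 3.
Insert 453: h=11, slot 11 empty => index 11.
Insert 463: h=8, slot 8 empty => index 8.
Insert 497: h=3, h2=6, slot 3 occupied => index 9.
Insert 263: h=3, h2=12, slot 3 occupied => index 2.
Table: [., ., 263, 302, 563, ., ., ., 463, 497, ., 453, .]
Lookup 263: h=3, h2=12, probe 3,2 → found at 2.

2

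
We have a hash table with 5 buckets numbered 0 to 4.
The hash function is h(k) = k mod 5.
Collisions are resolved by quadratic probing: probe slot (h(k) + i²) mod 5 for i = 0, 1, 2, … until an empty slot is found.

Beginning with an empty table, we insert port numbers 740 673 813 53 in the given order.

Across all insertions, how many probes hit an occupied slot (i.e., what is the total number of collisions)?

740: h=0 => slot 0
673: h=3 => slot 3
813: h=3, probe 3,4 => slot 4
53: h=3, probe 3,4,2 => slot 2
Table: [740, ., 53, 673, 813]

3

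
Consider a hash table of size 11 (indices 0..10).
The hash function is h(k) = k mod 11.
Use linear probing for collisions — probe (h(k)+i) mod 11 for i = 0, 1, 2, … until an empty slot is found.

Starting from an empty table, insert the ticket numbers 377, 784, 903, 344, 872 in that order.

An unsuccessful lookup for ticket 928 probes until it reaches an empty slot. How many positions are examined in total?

Insert 377: h=3, slot 3 empty -> index 3.
Insert 784: h=3, slot 3 occupied -> index 4.
Insert 903: h=1, slot 1 empty -> index 1.
Insert 344: h=3, slots 3,4 occupied -> index 5.
Insert 872: h=3, slots 3,4,5 occupied -> index 6.
Table: [—, 903, —, 377, 784, 344, 872, —, —, —, —]
Lookup 928: h=4, probe 4,5,6,7 → slot 7 empty, not found.

4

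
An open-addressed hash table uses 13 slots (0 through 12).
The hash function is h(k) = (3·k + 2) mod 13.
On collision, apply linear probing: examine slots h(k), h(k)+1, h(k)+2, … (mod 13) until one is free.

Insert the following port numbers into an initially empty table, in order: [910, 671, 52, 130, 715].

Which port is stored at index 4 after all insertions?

130

910: h=2 → slot 2
671: h=0 → slot 0
52: h=2, probe 2,3 → slot 3
130: h=2, probe 2,3,4 → slot 4
715: h=2, probe 2,3,4,5 → slot 5
Table: [671, -, 910, 52, 130, 715, -, -, -, -, -, -, -]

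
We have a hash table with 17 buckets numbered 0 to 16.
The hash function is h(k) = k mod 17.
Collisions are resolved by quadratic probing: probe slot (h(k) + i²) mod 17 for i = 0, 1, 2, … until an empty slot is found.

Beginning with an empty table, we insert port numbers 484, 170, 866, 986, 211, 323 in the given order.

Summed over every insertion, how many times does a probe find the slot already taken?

484: h=8 → slot 8
170: h=0 → slot 0
866: h=16 → slot 16
986: h=0, probe 0,1 → slot 1
211: h=7 → slot 7
323: h=0, probe 0,1,4 → slot 4
Table: [170, 986, —, —, 323, —, —, 211, 484, —, —, —, —, —, —, —, 866]

3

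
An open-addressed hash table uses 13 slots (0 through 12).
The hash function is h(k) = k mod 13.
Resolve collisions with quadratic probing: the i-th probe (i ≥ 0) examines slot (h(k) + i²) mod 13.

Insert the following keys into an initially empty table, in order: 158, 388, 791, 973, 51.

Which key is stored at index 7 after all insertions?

158: h=2 -> slot 2
388: h=11 -> slot 11
791: h=11, probe 11,12 -> slot 12
973: h=11, probe 11,12,2,7 -> slot 7
51: h=12, probe 12,0 -> slot 0
Table: [51, _, 158, _, _, _, _, 973, _, _, _, 388, 791]

973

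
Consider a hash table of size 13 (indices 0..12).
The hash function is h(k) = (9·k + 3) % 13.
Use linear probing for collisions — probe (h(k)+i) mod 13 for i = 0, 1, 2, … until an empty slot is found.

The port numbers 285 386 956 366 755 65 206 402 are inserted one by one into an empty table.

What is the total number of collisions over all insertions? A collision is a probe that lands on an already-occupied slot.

2

285 hashes to 7; slot 7 is free => place at 7.
386 hashes to 6; slot 6 is free => place at 6.
956 hashes to 1; slot 1 is free => place at 1.
366 hashes to 8; slot 8 is free => place at 8.
755 hashes to 12; slot 12 is free => place at 12.
65 hashes to 3; slot 3 is free => place at 3.
206 hashes to 11; slot 11 is free => place at 11.
402 hashes to 7; 7,8 taken => place at 9.
Table: [—, 956, —, 65, —, —, 386, 285, 366, 402, —, 206, 755]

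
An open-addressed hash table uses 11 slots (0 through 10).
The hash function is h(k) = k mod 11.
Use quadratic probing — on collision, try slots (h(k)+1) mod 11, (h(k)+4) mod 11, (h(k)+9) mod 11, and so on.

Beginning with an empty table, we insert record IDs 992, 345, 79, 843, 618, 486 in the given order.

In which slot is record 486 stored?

0

992: h=2 -> slot 2
345: h=4 -> slot 4
79: h=2, probe 2,3 -> slot 3
843: h=7 -> slot 7
618: h=2, probe 2,3,6 -> slot 6
486: h=2, probe 2,3,6,0 -> slot 0
Table: [486, ∅, 992, 79, 345, ∅, 618, 843, ∅, ∅, ∅]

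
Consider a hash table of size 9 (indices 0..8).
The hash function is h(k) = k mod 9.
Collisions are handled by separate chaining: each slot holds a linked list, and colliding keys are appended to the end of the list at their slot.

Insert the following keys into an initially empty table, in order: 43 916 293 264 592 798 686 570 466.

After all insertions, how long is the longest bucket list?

4

43 -> bucket 7
916 -> bucket 7 (collision)
293 -> bucket 5
264 -> bucket 3
592 -> bucket 7 (collision)
798 -> bucket 6
686 -> bucket 2
570 -> bucket 3 (collision)
466 -> bucket 7 (collision)
Final buckets:
0: ∅
1: ∅
2: 686
3: 264 -> 570
4: ∅
5: 293
6: 798
7: 43 -> 916 -> 592 -> 466
8: ∅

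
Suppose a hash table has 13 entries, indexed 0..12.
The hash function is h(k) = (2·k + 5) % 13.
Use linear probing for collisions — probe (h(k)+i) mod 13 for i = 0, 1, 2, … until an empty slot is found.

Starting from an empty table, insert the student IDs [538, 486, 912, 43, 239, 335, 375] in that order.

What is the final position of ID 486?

3

Insert 538: h=2, slot 2 empty → index 2.
Insert 486: h=2, slot 2 occupied → index 3.
Insert 912: h=9, slot 9 empty → index 9.
Insert 43: h=0, slot 0 empty → index 0.
Insert 239: h=2, slots 2,3 occupied → index 4.
Insert 335: h=12, slot 12 empty → index 12.
Insert 375: h=1, slot 1 empty → index 1.
Table: [43, 375, 538, 486, 239, _, _, _, _, 912, _, _, 335]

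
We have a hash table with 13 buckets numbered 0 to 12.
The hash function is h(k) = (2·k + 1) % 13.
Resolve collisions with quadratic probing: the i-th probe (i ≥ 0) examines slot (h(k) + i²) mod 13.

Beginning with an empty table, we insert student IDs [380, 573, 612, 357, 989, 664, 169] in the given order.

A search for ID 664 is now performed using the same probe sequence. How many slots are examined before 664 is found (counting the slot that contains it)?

380 hashes to 7; slot 7 is free => place at 7.
573 hashes to 3; slot 3 is free => place at 3.
612 hashes to 3; 3 taken => place at 4.
357 hashes to 0; slot 0 is free => place at 0.
989 hashes to 3; 3,4,7 taken => place at 12.
664 hashes to 3; 3,4,7,12 taken => place at 6.
169 hashes to 1; slot 1 is free => place at 1.
Table: [357, 169, ., 573, 612, ., 664, 380, ., ., ., ., 989]
Lookup 664: h=3, probe 3,4,7,12,6 → found at 6.

5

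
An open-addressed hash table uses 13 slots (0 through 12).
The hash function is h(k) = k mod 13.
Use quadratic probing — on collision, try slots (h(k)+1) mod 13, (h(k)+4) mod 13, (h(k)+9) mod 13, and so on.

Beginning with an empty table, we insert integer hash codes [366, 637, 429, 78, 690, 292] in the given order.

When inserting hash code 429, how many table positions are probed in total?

Insert 366: h=2, slot 2 empty => index 2.
Insert 637: h=0, slot 0 empty => index 0.
Insert 429: h=0, slot 0 occupied => index 1.
Insert 78: h=0, slots 0,1 occupied => index 4.
Insert 690: h=1, slots 1,2 occupied => index 5.
Insert 292: h=6, slot 6 empty => index 6.
Table: [637, 429, 366, ∅, 78, 690, 292, ∅, ∅, ∅, ∅, ∅, ∅]

2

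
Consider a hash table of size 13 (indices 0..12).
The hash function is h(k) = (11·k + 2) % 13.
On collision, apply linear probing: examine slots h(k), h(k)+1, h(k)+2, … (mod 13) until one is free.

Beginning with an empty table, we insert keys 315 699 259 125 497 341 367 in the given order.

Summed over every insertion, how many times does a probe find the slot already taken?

Insert 315: h=9, slot 9 empty -> index 9.
Insert 699: h=8, slot 8 empty -> index 8.
Insert 259: h=4, slot 4 empty -> index 4.
Insert 125: h=12, slot 12 empty -> index 12.
Insert 497: h=9, slot 9 occupied -> index 10.
Insert 341: h=9, slots 9,10 occupied -> index 11.
Insert 367: h=9, slots 9,10,11,12 occupied -> index 0.
Table: [367, —, —, —, 259, —, —, —, 699, 315, 497, 341, 125]

7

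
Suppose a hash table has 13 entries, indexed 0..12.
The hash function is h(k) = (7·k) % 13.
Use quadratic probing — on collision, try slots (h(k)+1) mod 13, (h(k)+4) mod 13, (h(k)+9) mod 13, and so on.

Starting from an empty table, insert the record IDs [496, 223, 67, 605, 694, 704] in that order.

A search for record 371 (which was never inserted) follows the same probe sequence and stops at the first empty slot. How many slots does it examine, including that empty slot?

496: h=1 => slot 1
223: h=1, probe 1,2 => slot 2
67: h=1, probe 1,2,5 => slot 5
605: h=10 => slot 10
694: h=9 => slot 9
704: h=1, probe 1,2,5,10,4 => slot 4
Table: [-, 496, 223, -, 704, 67, -, -, -, 694, 605, -, -]
Lookup 371: h=10, probe 10,11 → slot 11 empty, not found.

2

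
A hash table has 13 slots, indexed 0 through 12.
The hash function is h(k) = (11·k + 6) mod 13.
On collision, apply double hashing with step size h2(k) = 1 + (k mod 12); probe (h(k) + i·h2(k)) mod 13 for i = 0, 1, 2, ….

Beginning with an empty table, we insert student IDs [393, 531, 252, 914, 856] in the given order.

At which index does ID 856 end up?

393: h=0 -> slot 0
531: h=10 -> slot 10
252: h=9 -> slot 9
914: h=11 -> slot 11
856: h=10, h2=5, probe 10,2 -> slot 2
Table: [393, _, 856, _, _, _, _, _, _, 252, 531, 914, _]

2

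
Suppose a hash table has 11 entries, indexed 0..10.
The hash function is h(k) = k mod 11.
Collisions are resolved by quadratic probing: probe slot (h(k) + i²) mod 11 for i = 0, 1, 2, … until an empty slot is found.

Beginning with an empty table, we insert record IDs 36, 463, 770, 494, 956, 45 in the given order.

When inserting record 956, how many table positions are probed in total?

36: h=3 → slot 3
463: h=1 → slot 1
770: h=0 → slot 0
494: h=10 → slot 10
956: h=10, probe 10,0,3,8 → slot 8
45: h=1, probe 1,2 → slot 2
Table: [770, 463, 45, 36, —, —, —, —, 956, —, 494]

4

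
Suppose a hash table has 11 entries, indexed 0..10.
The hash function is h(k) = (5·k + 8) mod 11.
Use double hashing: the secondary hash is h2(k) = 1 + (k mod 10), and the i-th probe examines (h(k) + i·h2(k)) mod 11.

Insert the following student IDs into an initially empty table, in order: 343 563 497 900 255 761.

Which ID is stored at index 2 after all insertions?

Insert 343: h=7, slot 7 empty → index 7.
Insert 563: h=7, h2=4, slot 7 occupied → index 0.
Insert 497: h=7, h2=8, slot 7 occupied → index 4.
Insert 900: h=9, slot 9 empty → index 9.
Insert 255: h=7, h2=6, slot 7 occupied → index 2.
Insert 761: h=7, h2=2, slots 7,9,0,2,4 occupied → index 6.
Table: [563, _, 255, _, 497, _, 761, 343, _, 900, _]

255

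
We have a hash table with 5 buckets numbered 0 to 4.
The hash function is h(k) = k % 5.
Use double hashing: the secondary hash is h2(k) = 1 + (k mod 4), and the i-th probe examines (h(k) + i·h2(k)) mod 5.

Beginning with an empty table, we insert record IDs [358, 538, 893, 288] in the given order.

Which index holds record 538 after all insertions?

358: h=3 -> slot 3
538: h=3, h2=3, probe 3,1 -> slot 1
893: h=3, h2=2, probe 3,0 -> slot 0
288: h=3, h2=1, probe 3,4 -> slot 4
Table: [893, 538, ., 358, 288]

1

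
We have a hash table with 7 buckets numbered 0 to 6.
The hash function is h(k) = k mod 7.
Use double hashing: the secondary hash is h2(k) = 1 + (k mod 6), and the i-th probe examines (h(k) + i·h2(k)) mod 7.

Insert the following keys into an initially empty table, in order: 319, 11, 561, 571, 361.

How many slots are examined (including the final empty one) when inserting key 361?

319 hashes to 4; slot 4 is free => place at 4.
11 hashes to 4, h2=6; 4 taken => place at 3.
561 hashes to 1; slot 1 is free => place at 1.
571 hashes to 4, h2=2; 4 taken => place at 6.
361 hashes to 4, h2=2; 4,6,1,3 taken => place at 5.
Table: [—, 561, —, 11, 319, 361, 571]

5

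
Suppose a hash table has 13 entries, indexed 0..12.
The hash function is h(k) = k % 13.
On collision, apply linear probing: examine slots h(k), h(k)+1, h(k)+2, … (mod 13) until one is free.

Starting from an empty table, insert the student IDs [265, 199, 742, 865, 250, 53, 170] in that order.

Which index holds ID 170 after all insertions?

265: h=5 -> slot 5
199: h=4 -> slot 4
742: h=1 -> slot 1
865: h=7 -> slot 7
250: h=3 -> slot 3
53: h=1, probe 1,2 -> slot 2
170: h=1, probe 1,2,3,4,5,6 -> slot 6
Table: [., 742, 53, 250, 199, 265, 170, 865, ., ., ., ., .]

6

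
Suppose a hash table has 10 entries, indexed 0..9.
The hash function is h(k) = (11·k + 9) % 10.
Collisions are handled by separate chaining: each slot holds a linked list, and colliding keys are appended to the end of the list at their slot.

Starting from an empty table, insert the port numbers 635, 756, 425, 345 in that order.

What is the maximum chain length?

Insert 635: h=4, bucket 4 empty -> new chain.
Insert 756: h=5, bucket 5 empty -> new chain.
Insert 425: h=4, bucket 4 nonempty -> append to chain.
Insert 345: h=4, bucket 4 nonempty -> append to chain.
Final buckets:
0: ∅
1: ∅
2: ∅
3: ∅
4: 635 -> 425 -> 345
5: 756
6: ∅
7: ∅
8: ∅
9: ∅

3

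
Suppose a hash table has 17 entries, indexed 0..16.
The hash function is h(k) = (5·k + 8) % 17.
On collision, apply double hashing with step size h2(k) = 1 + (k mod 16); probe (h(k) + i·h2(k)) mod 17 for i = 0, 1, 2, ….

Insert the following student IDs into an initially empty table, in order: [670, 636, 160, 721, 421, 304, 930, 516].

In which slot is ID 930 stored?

3

Insert 670: h=9, slot 9 empty => index 9.
Insert 636: h=9, h2=13, slot 9 occupied => index 5.
Insert 160: h=9, h2=1, slot 9 occupied => index 10.
Insert 721: h=9, h2=2, slot 9 occupied => index 11.
Insert 421: h=5, h2=6, slots 5,11 occupied => index 0.
Insert 304: h=15, slot 15 empty => index 15.
Insert 930: h=0, h2=3, slot 0 occupied => index 3.
Insert 516: h=4, slot 4 empty => index 4.
Table: [421, _, _, 930, 516, 636, _, _, _, 670, 160, 721, _, _, _, 304, _]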